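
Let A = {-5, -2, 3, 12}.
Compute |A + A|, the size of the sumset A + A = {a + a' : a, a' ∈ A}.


A + A = {a + a' : a, a' ∈ A}; |A| = 4.
General bounds: 2|A| - 1 ≤ |A + A| ≤ |A|(|A|+1)/2, i.e. 7 ≤ |A + A| ≤ 10.
Lower bound 2|A|-1 is attained iff A is an arithmetic progression.
Enumerate sums a + a' for a ≤ a' (symmetric, so this suffices):
a = -5: -5+-5=-10, -5+-2=-7, -5+3=-2, -5+12=7
a = -2: -2+-2=-4, -2+3=1, -2+12=10
a = 3: 3+3=6, 3+12=15
a = 12: 12+12=24
Distinct sums: {-10, -7, -4, -2, 1, 6, 7, 10, 15, 24}
|A + A| = 10

|A + A| = 10


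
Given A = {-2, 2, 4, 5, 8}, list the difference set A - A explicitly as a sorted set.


A - A = {a - a' : a, a' ∈ A}.
Compute a - a' for each ordered pair (a, a'):
a = -2: -2--2=0, -2-2=-4, -2-4=-6, -2-5=-7, -2-8=-10
a = 2: 2--2=4, 2-2=0, 2-4=-2, 2-5=-3, 2-8=-6
a = 4: 4--2=6, 4-2=2, 4-4=0, 4-5=-1, 4-8=-4
a = 5: 5--2=7, 5-2=3, 5-4=1, 5-5=0, 5-8=-3
a = 8: 8--2=10, 8-2=6, 8-4=4, 8-5=3, 8-8=0
Collecting distinct values (and noting 0 appears from a-a):
A - A = {-10, -7, -6, -4, -3, -2, -1, 0, 1, 2, 3, 4, 6, 7, 10}
|A - A| = 15

A - A = {-10, -7, -6, -4, -3, -2, -1, 0, 1, 2, 3, 4, 6, 7, 10}


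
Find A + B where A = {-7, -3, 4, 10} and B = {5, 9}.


A + B = {a + b : a ∈ A, b ∈ B}.
Enumerate all |A|·|B| = 4·2 = 8 pairs (a, b) and collect distinct sums.
a = -7: -7+5=-2, -7+9=2
a = -3: -3+5=2, -3+9=6
a = 4: 4+5=9, 4+9=13
a = 10: 10+5=15, 10+9=19
Collecting distinct sums: A + B = {-2, 2, 6, 9, 13, 15, 19}
|A + B| = 7

A + B = {-2, 2, 6, 9, 13, 15, 19}


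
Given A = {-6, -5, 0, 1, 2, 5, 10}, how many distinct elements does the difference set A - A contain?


A - A = {a - a' : a, a' ∈ A}; |A| = 7.
Bounds: 2|A|-1 ≤ |A - A| ≤ |A|² - |A| + 1, i.e. 13 ≤ |A - A| ≤ 43.
Note: 0 ∈ A - A always (from a - a). The set is symmetric: if d ∈ A - A then -d ∈ A - A.
Enumerate nonzero differences d = a - a' with a > a' (then include -d):
Positive differences: {1, 2, 3, 4, 5, 6, 7, 8, 9, 10, 11, 15, 16}
Full difference set: {0} ∪ (positive diffs) ∪ (negative diffs).
|A - A| = 1 + 2·13 = 27 (matches direct enumeration: 27).

|A - A| = 27


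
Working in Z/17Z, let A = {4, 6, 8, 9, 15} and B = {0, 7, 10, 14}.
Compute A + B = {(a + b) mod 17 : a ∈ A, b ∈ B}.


Work in Z/17Z: reduce every sum a + b modulo 17.
Enumerate all 20 pairs:
a = 4: 4+0=4, 4+7=11, 4+10=14, 4+14=1
a = 6: 6+0=6, 6+7=13, 6+10=16, 6+14=3
a = 8: 8+0=8, 8+7=15, 8+10=1, 8+14=5
a = 9: 9+0=9, 9+7=16, 9+10=2, 9+14=6
a = 15: 15+0=15, 15+7=5, 15+10=8, 15+14=12
Distinct residues collected: {1, 2, 3, 4, 5, 6, 8, 9, 11, 12, 13, 14, 15, 16}
|A + B| = 14 (out of 17 total residues).

A + B = {1, 2, 3, 4, 5, 6, 8, 9, 11, 12, 13, 14, 15, 16}


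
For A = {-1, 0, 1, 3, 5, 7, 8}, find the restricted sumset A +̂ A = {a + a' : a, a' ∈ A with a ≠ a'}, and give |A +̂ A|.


Restricted sumset: A +̂ A = {a + a' : a ∈ A, a' ∈ A, a ≠ a'}.
Equivalently, take A + A and drop any sum 2a that is achievable ONLY as a + a for a ∈ A (i.e. sums representable only with equal summands).
Enumerate pairs (a, a') with a < a' (symmetric, so each unordered pair gives one sum; this covers all a ≠ a'):
  -1 + 0 = -1
  -1 + 1 = 0
  -1 + 3 = 2
  -1 + 5 = 4
  -1 + 7 = 6
  -1 + 8 = 7
  0 + 1 = 1
  0 + 3 = 3
  0 + 5 = 5
  0 + 7 = 7
  0 + 8 = 8
  1 + 3 = 4
  1 + 5 = 6
  1 + 7 = 8
  1 + 8 = 9
  3 + 5 = 8
  3 + 7 = 10
  3 + 8 = 11
  5 + 7 = 12
  5 + 8 = 13
  7 + 8 = 15
Collected distinct sums: {-1, 0, 1, 2, 3, 4, 5, 6, 7, 8, 9, 10, 11, 12, 13, 15}
|A +̂ A| = 16
(Reference bound: |A +̂ A| ≥ 2|A| - 3 for |A| ≥ 2, with |A| = 7 giving ≥ 11.)

|A +̂ A| = 16


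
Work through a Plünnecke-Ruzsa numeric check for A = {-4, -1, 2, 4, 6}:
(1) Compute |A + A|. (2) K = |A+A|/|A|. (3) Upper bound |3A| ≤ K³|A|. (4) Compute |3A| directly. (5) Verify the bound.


|A| = 5.
Step 1: Compute A + A by enumerating all 25 pairs.
A + A = {-8, -5, -2, 0, 1, 2, 3, 4, 5, 6, 8, 10, 12}, so |A + A| = 13.
Step 2: Doubling constant K = |A + A|/|A| = 13/5 = 13/5 ≈ 2.6000.
Step 3: Plünnecke-Ruzsa gives |3A| ≤ K³·|A| = (2.6000)³ · 5 ≈ 87.8800.
Step 4: Compute 3A = A + A + A directly by enumerating all triples (a,b,c) ∈ A³; |3A| = 23.
Step 5: Check 23 ≤ 87.8800? Yes ✓.

K = 13/5, Plünnecke-Ruzsa bound K³|A| ≈ 87.8800, |3A| = 23, inequality holds.


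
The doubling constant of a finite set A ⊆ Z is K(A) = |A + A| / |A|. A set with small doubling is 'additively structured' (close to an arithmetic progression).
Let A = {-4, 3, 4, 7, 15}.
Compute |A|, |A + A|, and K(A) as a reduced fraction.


|A| = 5.
Compute A + A by enumerating all 25 pairs.
A + A = {-8, -1, 0, 3, 6, 7, 8, 10, 11, 14, 18, 19, 22, 30}, so |A + A| = 14.
K = |A + A| / |A| = 14/5 (already in lowest terms) ≈ 2.8000.
Reference: AP of size 5 gives K = 9/5 ≈ 1.8000; a fully generic set of size 5 gives K ≈ 3.0000.

|A| = 5, |A + A| = 14, K = 14/5.


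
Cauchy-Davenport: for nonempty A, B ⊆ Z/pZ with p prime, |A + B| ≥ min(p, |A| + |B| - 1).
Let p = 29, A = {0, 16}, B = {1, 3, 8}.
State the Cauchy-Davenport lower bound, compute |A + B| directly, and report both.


Cauchy-Davenport: |A + B| ≥ min(p, |A| + |B| - 1) for A, B nonempty in Z/pZ.
|A| = 2, |B| = 3, p = 29.
CD lower bound = min(29, 2 + 3 - 1) = min(29, 4) = 4.
Compute A + B mod 29 directly:
a = 0: 0+1=1, 0+3=3, 0+8=8
a = 16: 16+1=17, 16+3=19, 16+8=24
A + B = {1, 3, 8, 17, 19, 24}, so |A + B| = 6.
Verify: 6 ≥ 4? Yes ✓.

CD lower bound = 4, actual |A + B| = 6.


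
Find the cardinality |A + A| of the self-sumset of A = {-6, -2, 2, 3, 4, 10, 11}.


A + A = {a + a' : a, a' ∈ A}; |A| = 7.
General bounds: 2|A| - 1 ≤ |A + A| ≤ |A|(|A|+1)/2, i.e. 13 ≤ |A + A| ≤ 28.
Lower bound 2|A|-1 is attained iff A is an arithmetic progression.
Enumerate sums a + a' for a ≤ a' (symmetric, so this suffices):
a = -6: -6+-6=-12, -6+-2=-8, -6+2=-4, -6+3=-3, -6+4=-2, -6+10=4, -6+11=5
a = -2: -2+-2=-4, -2+2=0, -2+3=1, -2+4=2, -2+10=8, -2+11=9
a = 2: 2+2=4, 2+3=5, 2+4=6, 2+10=12, 2+11=13
a = 3: 3+3=6, 3+4=7, 3+10=13, 3+11=14
a = 4: 4+4=8, 4+10=14, 4+11=15
a = 10: 10+10=20, 10+11=21
a = 11: 11+11=22
Distinct sums: {-12, -8, -4, -3, -2, 0, 1, 2, 4, 5, 6, 7, 8, 9, 12, 13, 14, 15, 20, 21, 22}
|A + A| = 21

|A + A| = 21


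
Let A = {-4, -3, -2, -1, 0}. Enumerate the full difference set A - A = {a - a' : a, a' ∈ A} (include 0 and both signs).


A - A = {a - a' : a, a' ∈ A}.
Compute a - a' for each ordered pair (a, a'):
a = -4: -4--4=0, -4--3=-1, -4--2=-2, -4--1=-3, -4-0=-4
a = -3: -3--4=1, -3--3=0, -3--2=-1, -3--1=-2, -3-0=-3
a = -2: -2--4=2, -2--3=1, -2--2=0, -2--1=-1, -2-0=-2
a = -1: -1--4=3, -1--3=2, -1--2=1, -1--1=0, -1-0=-1
a = 0: 0--4=4, 0--3=3, 0--2=2, 0--1=1, 0-0=0
Collecting distinct values (and noting 0 appears from a-a):
A - A = {-4, -3, -2, -1, 0, 1, 2, 3, 4}
|A - A| = 9

A - A = {-4, -3, -2, -1, 0, 1, 2, 3, 4}


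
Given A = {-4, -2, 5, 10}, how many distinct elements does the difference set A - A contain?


A - A = {a - a' : a, a' ∈ A}; |A| = 4.
Bounds: 2|A|-1 ≤ |A - A| ≤ |A|² - |A| + 1, i.e. 7 ≤ |A - A| ≤ 13.
Note: 0 ∈ A - A always (from a - a). The set is symmetric: if d ∈ A - A then -d ∈ A - A.
Enumerate nonzero differences d = a - a' with a > a' (then include -d):
Positive differences: {2, 5, 7, 9, 12, 14}
Full difference set: {0} ∪ (positive diffs) ∪ (negative diffs).
|A - A| = 1 + 2·6 = 13 (matches direct enumeration: 13).

|A - A| = 13


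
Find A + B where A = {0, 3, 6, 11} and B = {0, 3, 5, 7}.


A + B = {a + b : a ∈ A, b ∈ B}.
Enumerate all |A|·|B| = 4·4 = 16 pairs (a, b) and collect distinct sums.
a = 0: 0+0=0, 0+3=3, 0+5=5, 0+7=7
a = 3: 3+0=3, 3+3=6, 3+5=8, 3+7=10
a = 6: 6+0=6, 6+3=9, 6+5=11, 6+7=13
a = 11: 11+0=11, 11+3=14, 11+5=16, 11+7=18
Collecting distinct sums: A + B = {0, 3, 5, 6, 7, 8, 9, 10, 11, 13, 14, 16, 18}
|A + B| = 13

A + B = {0, 3, 5, 6, 7, 8, 9, 10, 11, 13, 14, 16, 18}


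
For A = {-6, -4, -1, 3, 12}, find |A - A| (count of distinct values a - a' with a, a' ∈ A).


A - A = {a - a' : a, a' ∈ A}; |A| = 5.
Bounds: 2|A|-1 ≤ |A - A| ≤ |A|² - |A| + 1, i.e. 9 ≤ |A - A| ≤ 21.
Note: 0 ∈ A - A always (from a - a). The set is symmetric: if d ∈ A - A then -d ∈ A - A.
Enumerate nonzero differences d = a - a' with a > a' (then include -d):
Positive differences: {2, 3, 4, 5, 7, 9, 13, 16, 18}
Full difference set: {0} ∪ (positive diffs) ∪ (negative diffs).
|A - A| = 1 + 2·9 = 19 (matches direct enumeration: 19).

|A - A| = 19


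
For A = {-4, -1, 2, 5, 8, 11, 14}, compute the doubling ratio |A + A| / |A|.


|A| = 7.
Compute A + A by enumerating all 49 pairs.
A + A = {-8, -5, -2, 1, 4, 7, 10, 13, 16, 19, 22, 25, 28}, so |A + A| = 13.
K = |A + A| / |A| = 13/7 (already in lowest terms) ≈ 1.8571.
Reference: AP of size 7 gives K = 13/7 ≈ 1.8571; a fully generic set of size 7 gives K ≈ 4.0000.

|A| = 7, |A + A| = 13, K = 13/7.


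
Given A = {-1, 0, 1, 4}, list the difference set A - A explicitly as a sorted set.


A - A = {a - a' : a, a' ∈ A}.
Compute a - a' for each ordered pair (a, a'):
a = -1: -1--1=0, -1-0=-1, -1-1=-2, -1-4=-5
a = 0: 0--1=1, 0-0=0, 0-1=-1, 0-4=-4
a = 1: 1--1=2, 1-0=1, 1-1=0, 1-4=-3
a = 4: 4--1=5, 4-0=4, 4-1=3, 4-4=0
Collecting distinct values (and noting 0 appears from a-a):
A - A = {-5, -4, -3, -2, -1, 0, 1, 2, 3, 4, 5}
|A - A| = 11

A - A = {-5, -4, -3, -2, -1, 0, 1, 2, 3, 4, 5}


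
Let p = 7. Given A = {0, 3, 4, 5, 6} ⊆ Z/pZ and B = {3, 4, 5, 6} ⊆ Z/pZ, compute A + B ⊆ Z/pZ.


Work in Z/7Z: reduce every sum a + b modulo 7.
Enumerate all 20 pairs:
a = 0: 0+3=3, 0+4=4, 0+5=5, 0+6=6
a = 3: 3+3=6, 3+4=0, 3+5=1, 3+6=2
a = 4: 4+3=0, 4+4=1, 4+5=2, 4+6=3
a = 5: 5+3=1, 5+4=2, 5+5=3, 5+6=4
a = 6: 6+3=2, 6+4=3, 6+5=4, 6+6=5
Distinct residues collected: {0, 1, 2, 3, 4, 5, 6}
|A + B| = 7 (out of 7 total residues).

A + B = {0, 1, 2, 3, 4, 5, 6}


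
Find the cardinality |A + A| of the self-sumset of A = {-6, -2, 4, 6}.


A + A = {a + a' : a, a' ∈ A}; |A| = 4.
General bounds: 2|A| - 1 ≤ |A + A| ≤ |A|(|A|+1)/2, i.e. 7 ≤ |A + A| ≤ 10.
Lower bound 2|A|-1 is attained iff A is an arithmetic progression.
Enumerate sums a + a' for a ≤ a' (symmetric, so this suffices):
a = -6: -6+-6=-12, -6+-2=-8, -6+4=-2, -6+6=0
a = -2: -2+-2=-4, -2+4=2, -2+6=4
a = 4: 4+4=8, 4+6=10
a = 6: 6+6=12
Distinct sums: {-12, -8, -4, -2, 0, 2, 4, 8, 10, 12}
|A + A| = 10

|A + A| = 10


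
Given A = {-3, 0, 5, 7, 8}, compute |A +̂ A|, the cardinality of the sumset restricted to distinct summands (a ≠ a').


Restricted sumset: A +̂ A = {a + a' : a ∈ A, a' ∈ A, a ≠ a'}.
Equivalently, take A + A and drop any sum 2a that is achievable ONLY as a + a for a ∈ A (i.e. sums representable only with equal summands).
Enumerate pairs (a, a') with a < a' (symmetric, so each unordered pair gives one sum; this covers all a ≠ a'):
  -3 + 0 = -3
  -3 + 5 = 2
  -3 + 7 = 4
  -3 + 8 = 5
  0 + 5 = 5
  0 + 7 = 7
  0 + 8 = 8
  5 + 7 = 12
  5 + 8 = 13
  7 + 8 = 15
Collected distinct sums: {-3, 2, 4, 5, 7, 8, 12, 13, 15}
|A +̂ A| = 9
(Reference bound: |A +̂ A| ≥ 2|A| - 3 for |A| ≥ 2, with |A| = 5 giving ≥ 7.)

|A +̂ A| = 9


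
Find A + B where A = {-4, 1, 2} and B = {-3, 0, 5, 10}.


A + B = {a + b : a ∈ A, b ∈ B}.
Enumerate all |A|·|B| = 3·4 = 12 pairs (a, b) and collect distinct sums.
a = -4: -4+-3=-7, -4+0=-4, -4+5=1, -4+10=6
a = 1: 1+-3=-2, 1+0=1, 1+5=6, 1+10=11
a = 2: 2+-3=-1, 2+0=2, 2+5=7, 2+10=12
Collecting distinct sums: A + B = {-7, -4, -2, -1, 1, 2, 6, 7, 11, 12}
|A + B| = 10

A + B = {-7, -4, -2, -1, 1, 2, 6, 7, 11, 12}


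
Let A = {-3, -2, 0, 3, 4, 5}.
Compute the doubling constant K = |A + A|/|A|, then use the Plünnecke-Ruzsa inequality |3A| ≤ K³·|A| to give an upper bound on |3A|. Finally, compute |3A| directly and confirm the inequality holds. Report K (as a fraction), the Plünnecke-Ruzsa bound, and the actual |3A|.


|A| = 6.
Step 1: Compute A + A by enumerating all 36 pairs.
A + A = {-6, -5, -4, -3, -2, 0, 1, 2, 3, 4, 5, 6, 7, 8, 9, 10}, so |A + A| = 16.
Step 2: Doubling constant K = |A + A|/|A| = 16/6 = 16/6 ≈ 2.6667.
Step 3: Plünnecke-Ruzsa gives |3A| ≤ K³·|A| = (2.6667)³ · 6 ≈ 113.7778.
Step 4: Compute 3A = A + A + A directly by enumerating all triples (a,b,c) ∈ A³; |3A| = 25.
Step 5: Check 25 ≤ 113.7778? Yes ✓.

K = 16/6, Plünnecke-Ruzsa bound K³|A| ≈ 113.7778, |3A| = 25, inequality holds.


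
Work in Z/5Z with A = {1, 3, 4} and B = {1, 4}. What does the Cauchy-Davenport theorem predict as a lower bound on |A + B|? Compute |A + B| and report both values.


Cauchy-Davenport: |A + B| ≥ min(p, |A| + |B| - 1) for A, B nonempty in Z/pZ.
|A| = 3, |B| = 2, p = 5.
CD lower bound = min(5, 3 + 2 - 1) = min(5, 4) = 4.
Compute A + B mod 5 directly:
a = 1: 1+1=2, 1+4=0
a = 3: 3+1=4, 3+4=2
a = 4: 4+1=0, 4+4=3
A + B = {0, 2, 3, 4}, so |A + B| = 4.
Verify: 4 ≥ 4? Yes ✓.

CD lower bound = 4, actual |A + B| = 4.


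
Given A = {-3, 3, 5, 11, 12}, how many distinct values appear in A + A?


A + A = {a + a' : a, a' ∈ A}; |A| = 5.
General bounds: 2|A| - 1 ≤ |A + A| ≤ |A|(|A|+1)/2, i.e. 9 ≤ |A + A| ≤ 15.
Lower bound 2|A|-1 is attained iff A is an arithmetic progression.
Enumerate sums a + a' for a ≤ a' (symmetric, so this suffices):
a = -3: -3+-3=-6, -3+3=0, -3+5=2, -3+11=8, -3+12=9
a = 3: 3+3=6, 3+5=8, 3+11=14, 3+12=15
a = 5: 5+5=10, 5+11=16, 5+12=17
a = 11: 11+11=22, 11+12=23
a = 12: 12+12=24
Distinct sums: {-6, 0, 2, 6, 8, 9, 10, 14, 15, 16, 17, 22, 23, 24}
|A + A| = 14

|A + A| = 14


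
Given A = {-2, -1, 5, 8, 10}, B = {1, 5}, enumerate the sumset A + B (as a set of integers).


A + B = {a + b : a ∈ A, b ∈ B}.
Enumerate all |A|·|B| = 5·2 = 10 pairs (a, b) and collect distinct sums.
a = -2: -2+1=-1, -2+5=3
a = -1: -1+1=0, -1+5=4
a = 5: 5+1=6, 5+5=10
a = 8: 8+1=9, 8+5=13
a = 10: 10+1=11, 10+5=15
Collecting distinct sums: A + B = {-1, 0, 3, 4, 6, 9, 10, 11, 13, 15}
|A + B| = 10

A + B = {-1, 0, 3, 4, 6, 9, 10, 11, 13, 15}


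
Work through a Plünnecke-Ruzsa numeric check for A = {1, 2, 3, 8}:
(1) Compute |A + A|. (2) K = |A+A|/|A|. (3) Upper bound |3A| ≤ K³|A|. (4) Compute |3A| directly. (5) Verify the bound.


|A| = 4.
Step 1: Compute A + A by enumerating all 16 pairs.
A + A = {2, 3, 4, 5, 6, 9, 10, 11, 16}, so |A + A| = 9.
Step 2: Doubling constant K = |A + A|/|A| = 9/4 = 9/4 ≈ 2.2500.
Step 3: Plünnecke-Ruzsa gives |3A| ≤ K³·|A| = (2.2500)³ · 4 ≈ 45.5625.
Step 4: Compute 3A = A + A + A directly by enumerating all triples (a,b,c) ∈ A³; |3A| = 16.
Step 5: Check 16 ≤ 45.5625? Yes ✓.

K = 9/4, Plünnecke-Ruzsa bound K³|A| ≈ 45.5625, |3A| = 16, inequality holds.


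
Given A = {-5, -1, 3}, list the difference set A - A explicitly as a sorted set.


A - A = {a - a' : a, a' ∈ A}.
Compute a - a' for each ordered pair (a, a'):
a = -5: -5--5=0, -5--1=-4, -5-3=-8
a = -1: -1--5=4, -1--1=0, -1-3=-4
a = 3: 3--5=8, 3--1=4, 3-3=0
Collecting distinct values (and noting 0 appears from a-a):
A - A = {-8, -4, 0, 4, 8}
|A - A| = 5

A - A = {-8, -4, 0, 4, 8}


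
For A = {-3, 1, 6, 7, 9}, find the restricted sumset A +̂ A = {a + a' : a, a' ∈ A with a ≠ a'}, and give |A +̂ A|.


Restricted sumset: A +̂ A = {a + a' : a ∈ A, a' ∈ A, a ≠ a'}.
Equivalently, take A + A and drop any sum 2a that is achievable ONLY as a + a for a ∈ A (i.e. sums representable only with equal summands).
Enumerate pairs (a, a') with a < a' (symmetric, so each unordered pair gives one sum; this covers all a ≠ a'):
  -3 + 1 = -2
  -3 + 6 = 3
  -3 + 7 = 4
  -3 + 9 = 6
  1 + 6 = 7
  1 + 7 = 8
  1 + 9 = 10
  6 + 7 = 13
  6 + 9 = 15
  7 + 9 = 16
Collected distinct sums: {-2, 3, 4, 6, 7, 8, 10, 13, 15, 16}
|A +̂ A| = 10
(Reference bound: |A +̂ A| ≥ 2|A| - 3 for |A| ≥ 2, with |A| = 5 giving ≥ 7.)

|A +̂ A| = 10


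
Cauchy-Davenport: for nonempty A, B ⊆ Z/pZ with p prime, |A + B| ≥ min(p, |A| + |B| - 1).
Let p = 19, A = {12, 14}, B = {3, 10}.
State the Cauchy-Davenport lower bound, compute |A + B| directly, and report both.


Cauchy-Davenport: |A + B| ≥ min(p, |A| + |B| - 1) for A, B nonempty in Z/pZ.
|A| = 2, |B| = 2, p = 19.
CD lower bound = min(19, 2 + 2 - 1) = min(19, 3) = 3.
Compute A + B mod 19 directly:
a = 12: 12+3=15, 12+10=3
a = 14: 14+3=17, 14+10=5
A + B = {3, 5, 15, 17}, so |A + B| = 4.
Verify: 4 ≥ 3? Yes ✓.

CD lower bound = 3, actual |A + B| = 4.


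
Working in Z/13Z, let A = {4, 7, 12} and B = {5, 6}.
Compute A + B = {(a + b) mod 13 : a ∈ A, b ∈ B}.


Work in Z/13Z: reduce every sum a + b modulo 13.
Enumerate all 6 pairs:
a = 4: 4+5=9, 4+6=10
a = 7: 7+5=12, 7+6=0
a = 12: 12+5=4, 12+6=5
Distinct residues collected: {0, 4, 5, 9, 10, 12}
|A + B| = 6 (out of 13 total residues).

A + B = {0, 4, 5, 9, 10, 12}


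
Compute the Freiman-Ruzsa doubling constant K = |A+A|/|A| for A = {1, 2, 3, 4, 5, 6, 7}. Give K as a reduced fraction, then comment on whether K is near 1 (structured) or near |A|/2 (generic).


|A| = 7.
Compute A + A by enumerating all 49 pairs.
A + A = {2, 3, 4, 5, 6, 7, 8, 9, 10, 11, 12, 13, 14}, so |A + A| = 13.
K = |A + A| / |A| = 13/7 (already in lowest terms) ≈ 1.8571.
Reference: AP of size 7 gives K = 13/7 ≈ 1.8571; a fully generic set of size 7 gives K ≈ 4.0000.

|A| = 7, |A + A| = 13, K = 13/7.


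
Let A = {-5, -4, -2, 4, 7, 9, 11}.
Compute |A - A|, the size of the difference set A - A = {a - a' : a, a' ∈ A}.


A - A = {a - a' : a, a' ∈ A}; |A| = 7.
Bounds: 2|A|-1 ≤ |A - A| ≤ |A|² - |A| + 1, i.e. 13 ≤ |A - A| ≤ 43.
Note: 0 ∈ A - A always (from a - a). The set is symmetric: if d ∈ A - A then -d ∈ A - A.
Enumerate nonzero differences d = a - a' with a > a' (then include -d):
Positive differences: {1, 2, 3, 4, 5, 6, 7, 8, 9, 11, 12, 13, 14, 15, 16}
Full difference set: {0} ∪ (positive diffs) ∪ (negative diffs).
|A - A| = 1 + 2·15 = 31 (matches direct enumeration: 31).

|A - A| = 31


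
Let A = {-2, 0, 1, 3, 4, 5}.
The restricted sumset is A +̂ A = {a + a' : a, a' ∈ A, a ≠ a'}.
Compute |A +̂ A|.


Restricted sumset: A +̂ A = {a + a' : a ∈ A, a' ∈ A, a ≠ a'}.
Equivalently, take A + A and drop any sum 2a that is achievable ONLY as a + a for a ∈ A (i.e. sums representable only with equal summands).
Enumerate pairs (a, a') with a < a' (symmetric, so each unordered pair gives one sum; this covers all a ≠ a'):
  -2 + 0 = -2
  -2 + 1 = -1
  -2 + 3 = 1
  -2 + 4 = 2
  -2 + 5 = 3
  0 + 1 = 1
  0 + 3 = 3
  0 + 4 = 4
  0 + 5 = 5
  1 + 3 = 4
  1 + 4 = 5
  1 + 5 = 6
  3 + 4 = 7
  3 + 5 = 8
  4 + 5 = 9
Collected distinct sums: {-2, -1, 1, 2, 3, 4, 5, 6, 7, 8, 9}
|A +̂ A| = 11
(Reference bound: |A +̂ A| ≥ 2|A| - 3 for |A| ≥ 2, with |A| = 6 giving ≥ 9.)

|A +̂ A| = 11


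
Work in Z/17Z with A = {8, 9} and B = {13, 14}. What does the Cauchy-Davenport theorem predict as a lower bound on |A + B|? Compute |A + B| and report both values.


Cauchy-Davenport: |A + B| ≥ min(p, |A| + |B| - 1) for A, B nonempty in Z/pZ.
|A| = 2, |B| = 2, p = 17.
CD lower bound = min(17, 2 + 2 - 1) = min(17, 3) = 3.
Compute A + B mod 17 directly:
a = 8: 8+13=4, 8+14=5
a = 9: 9+13=5, 9+14=6
A + B = {4, 5, 6}, so |A + B| = 3.
Verify: 3 ≥ 3? Yes ✓.

CD lower bound = 3, actual |A + B| = 3.


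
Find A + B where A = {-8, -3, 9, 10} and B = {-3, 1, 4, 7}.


A + B = {a + b : a ∈ A, b ∈ B}.
Enumerate all |A|·|B| = 4·4 = 16 pairs (a, b) and collect distinct sums.
a = -8: -8+-3=-11, -8+1=-7, -8+4=-4, -8+7=-1
a = -3: -3+-3=-6, -3+1=-2, -3+4=1, -3+7=4
a = 9: 9+-3=6, 9+1=10, 9+4=13, 9+7=16
a = 10: 10+-3=7, 10+1=11, 10+4=14, 10+7=17
Collecting distinct sums: A + B = {-11, -7, -6, -4, -2, -1, 1, 4, 6, 7, 10, 11, 13, 14, 16, 17}
|A + B| = 16

A + B = {-11, -7, -6, -4, -2, -1, 1, 4, 6, 7, 10, 11, 13, 14, 16, 17}


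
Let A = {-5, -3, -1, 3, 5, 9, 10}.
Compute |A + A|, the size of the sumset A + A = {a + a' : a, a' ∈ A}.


A + A = {a + a' : a, a' ∈ A}; |A| = 7.
General bounds: 2|A| - 1 ≤ |A + A| ≤ |A|(|A|+1)/2, i.e. 13 ≤ |A + A| ≤ 28.
Lower bound 2|A|-1 is attained iff A is an arithmetic progression.
Enumerate sums a + a' for a ≤ a' (symmetric, so this suffices):
a = -5: -5+-5=-10, -5+-3=-8, -5+-1=-6, -5+3=-2, -5+5=0, -5+9=4, -5+10=5
a = -3: -3+-3=-6, -3+-1=-4, -3+3=0, -3+5=2, -3+9=6, -3+10=7
a = -1: -1+-1=-2, -1+3=2, -1+5=4, -1+9=8, -1+10=9
a = 3: 3+3=6, 3+5=8, 3+9=12, 3+10=13
a = 5: 5+5=10, 5+9=14, 5+10=15
a = 9: 9+9=18, 9+10=19
a = 10: 10+10=20
Distinct sums: {-10, -8, -6, -4, -2, 0, 2, 4, 5, 6, 7, 8, 9, 10, 12, 13, 14, 15, 18, 19, 20}
|A + A| = 21

|A + A| = 21


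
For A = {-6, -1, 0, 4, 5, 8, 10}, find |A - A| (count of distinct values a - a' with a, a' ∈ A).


A - A = {a - a' : a, a' ∈ A}; |A| = 7.
Bounds: 2|A|-1 ≤ |A - A| ≤ |A|² - |A| + 1, i.e. 13 ≤ |A - A| ≤ 43.
Note: 0 ∈ A - A always (from a - a). The set is symmetric: if d ∈ A - A then -d ∈ A - A.
Enumerate nonzero differences d = a - a' with a > a' (then include -d):
Positive differences: {1, 2, 3, 4, 5, 6, 8, 9, 10, 11, 14, 16}
Full difference set: {0} ∪ (positive diffs) ∪ (negative diffs).
|A - A| = 1 + 2·12 = 25 (matches direct enumeration: 25).

|A - A| = 25


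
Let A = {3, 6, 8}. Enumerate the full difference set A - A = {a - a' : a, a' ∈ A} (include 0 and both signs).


A - A = {a - a' : a, a' ∈ A}.
Compute a - a' for each ordered pair (a, a'):
a = 3: 3-3=0, 3-6=-3, 3-8=-5
a = 6: 6-3=3, 6-6=0, 6-8=-2
a = 8: 8-3=5, 8-6=2, 8-8=0
Collecting distinct values (and noting 0 appears from a-a):
A - A = {-5, -3, -2, 0, 2, 3, 5}
|A - A| = 7

A - A = {-5, -3, -2, 0, 2, 3, 5}


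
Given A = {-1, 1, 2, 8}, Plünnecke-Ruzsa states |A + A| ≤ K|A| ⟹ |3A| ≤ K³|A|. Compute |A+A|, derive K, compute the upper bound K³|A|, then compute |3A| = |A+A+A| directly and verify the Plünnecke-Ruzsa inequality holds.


|A| = 4.
Step 1: Compute A + A by enumerating all 16 pairs.
A + A = {-2, 0, 1, 2, 3, 4, 7, 9, 10, 16}, so |A + A| = 10.
Step 2: Doubling constant K = |A + A|/|A| = 10/4 = 10/4 ≈ 2.5000.
Step 3: Plünnecke-Ruzsa gives |3A| ≤ K³·|A| = (2.5000)³ · 4 ≈ 62.5000.
Step 4: Compute 3A = A + A + A directly by enumerating all triples (a,b,c) ∈ A³; |3A| = 18.
Step 5: Check 18 ≤ 62.5000? Yes ✓.

K = 10/4, Plünnecke-Ruzsa bound K³|A| ≈ 62.5000, |3A| = 18, inequality holds.


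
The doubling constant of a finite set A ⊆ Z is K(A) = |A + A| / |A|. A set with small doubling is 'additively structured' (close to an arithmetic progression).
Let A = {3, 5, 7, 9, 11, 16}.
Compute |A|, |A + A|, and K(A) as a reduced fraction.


|A| = 6.
Compute A + A by enumerating all 36 pairs.
A + A = {6, 8, 10, 12, 14, 16, 18, 19, 20, 21, 22, 23, 25, 27, 32}, so |A + A| = 15.
K = |A + A| / |A| = 15/6 = 5/2 ≈ 2.5000.
Reference: AP of size 6 gives K = 11/6 ≈ 1.8333; a fully generic set of size 6 gives K ≈ 3.5000.

|A| = 6, |A + A| = 15, K = 15/6 = 5/2.


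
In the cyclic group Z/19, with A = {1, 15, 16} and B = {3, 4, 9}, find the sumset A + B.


Work in Z/19Z: reduce every sum a + b modulo 19.
Enumerate all 9 pairs:
a = 1: 1+3=4, 1+4=5, 1+9=10
a = 15: 15+3=18, 15+4=0, 15+9=5
a = 16: 16+3=0, 16+4=1, 16+9=6
Distinct residues collected: {0, 1, 4, 5, 6, 10, 18}
|A + B| = 7 (out of 19 total residues).

A + B = {0, 1, 4, 5, 6, 10, 18}


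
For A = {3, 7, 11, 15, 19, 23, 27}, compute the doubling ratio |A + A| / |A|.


|A| = 7.
Compute A + A by enumerating all 49 pairs.
A + A = {6, 10, 14, 18, 22, 26, 30, 34, 38, 42, 46, 50, 54}, so |A + A| = 13.
K = |A + A| / |A| = 13/7 (already in lowest terms) ≈ 1.8571.
Reference: AP of size 7 gives K = 13/7 ≈ 1.8571; a fully generic set of size 7 gives K ≈ 4.0000.

|A| = 7, |A + A| = 13, K = 13/7.


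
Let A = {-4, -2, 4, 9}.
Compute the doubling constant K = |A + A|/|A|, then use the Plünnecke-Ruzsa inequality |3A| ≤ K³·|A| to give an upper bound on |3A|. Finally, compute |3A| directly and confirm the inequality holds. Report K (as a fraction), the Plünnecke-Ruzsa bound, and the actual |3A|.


|A| = 4.
Step 1: Compute A + A by enumerating all 16 pairs.
A + A = {-8, -6, -4, 0, 2, 5, 7, 8, 13, 18}, so |A + A| = 10.
Step 2: Doubling constant K = |A + A|/|A| = 10/4 = 10/4 ≈ 2.5000.
Step 3: Plünnecke-Ruzsa gives |3A| ≤ K³·|A| = (2.5000)³ · 4 ≈ 62.5000.
Step 4: Compute 3A = A + A + A directly by enumerating all triples (a,b,c) ∈ A³; |3A| = 20.
Step 5: Check 20 ≤ 62.5000? Yes ✓.

K = 10/4, Plünnecke-Ruzsa bound K³|A| ≈ 62.5000, |3A| = 20, inequality holds.


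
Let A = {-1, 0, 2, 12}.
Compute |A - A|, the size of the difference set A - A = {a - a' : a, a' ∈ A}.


A - A = {a - a' : a, a' ∈ A}; |A| = 4.
Bounds: 2|A|-1 ≤ |A - A| ≤ |A|² - |A| + 1, i.e. 7 ≤ |A - A| ≤ 13.
Note: 0 ∈ A - A always (from a - a). The set is symmetric: if d ∈ A - A then -d ∈ A - A.
Enumerate nonzero differences d = a - a' with a > a' (then include -d):
Positive differences: {1, 2, 3, 10, 12, 13}
Full difference set: {0} ∪ (positive diffs) ∪ (negative diffs).
|A - A| = 1 + 2·6 = 13 (matches direct enumeration: 13).

|A - A| = 13


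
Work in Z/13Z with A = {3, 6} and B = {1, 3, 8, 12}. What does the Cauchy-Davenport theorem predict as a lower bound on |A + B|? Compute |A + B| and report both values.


Cauchy-Davenport: |A + B| ≥ min(p, |A| + |B| - 1) for A, B nonempty in Z/pZ.
|A| = 2, |B| = 4, p = 13.
CD lower bound = min(13, 2 + 4 - 1) = min(13, 5) = 5.
Compute A + B mod 13 directly:
a = 3: 3+1=4, 3+3=6, 3+8=11, 3+12=2
a = 6: 6+1=7, 6+3=9, 6+8=1, 6+12=5
A + B = {1, 2, 4, 5, 6, 7, 9, 11}, so |A + B| = 8.
Verify: 8 ≥ 5? Yes ✓.

CD lower bound = 5, actual |A + B| = 8.


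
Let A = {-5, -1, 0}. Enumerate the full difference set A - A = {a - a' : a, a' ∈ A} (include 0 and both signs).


A - A = {a - a' : a, a' ∈ A}.
Compute a - a' for each ordered pair (a, a'):
a = -5: -5--5=0, -5--1=-4, -5-0=-5
a = -1: -1--5=4, -1--1=0, -1-0=-1
a = 0: 0--5=5, 0--1=1, 0-0=0
Collecting distinct values (and noting 0 appears from a-a):
A - A = {-5, -4, -1, 0, 1, 4, 5}
|A - A| = 7

A - A = {-5, -4, -1, 0, 1, 4, 5}


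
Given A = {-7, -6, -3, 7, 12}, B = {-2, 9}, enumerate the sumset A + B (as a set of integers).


A + B = {a + b : a ∈ A, b ∈ B}.
Enumerate all |A|·|B| = 5·2 = 10 pairs (a, b) and collect distinct sums.
a = -7: -7+-2=-9, -7+9=2
a = -6: -6+-2=-8, -6+9=3
a = -3: -3+-2=-5, -3+9=6
a = 7: 7+-2=5, 7+9=16
a = 12: 12+-2=10, 12+9=21
Collecting distinct sums: A + B = {-9, -8, -5, 2, 3, 5, 6, 10, 16, 21}
|A + B| = 10

A + B = {-9, -8, -5, 2, 3, 5, 6, 10, 16, 21}


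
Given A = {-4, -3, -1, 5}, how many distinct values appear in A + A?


A + A = {a + a' : a, a' ∈ A}; |A| = 4.
General bounds: 2|A| - 1 ≤ |A + A| ≤ |A|(|A|+1)/2, i.e. 7 ≤ |A + A| ≤ 10.
Lower bound 2|A|-1 is attained iff A is an arithmetic progression.
Enumerate sums a + a' for a ≤ a' (symmetric, so this suffices):
a = -4: -4+-4=-8, -4+-3=-7, -4+-1=-5, -4+5=1
a = -3: -3+-3=-6, -3+-1=-4, -3+5=2
a = -1: -1+-1=-2, -1+5=4
a = 5: 5+5=10
Distinct sums: {-8, -7, -6, -5, -4, -2, 1, 2, 4, 10}
|A + A| = 10

|A + A| = 10


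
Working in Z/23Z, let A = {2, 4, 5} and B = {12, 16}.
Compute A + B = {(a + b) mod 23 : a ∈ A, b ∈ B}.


Work in Z/23Z: reduce every sum a + b modulo 23.
Enumerate all 6 pairs:
a = 2: 2+12=14, 2+16=18
a = 4: 4+12=16, 4+16=20
a = 5: 5+12=17, 5+16=21
Distinct residues collected: {14, 16, 17, 18, 20, 21}
|A + B| = 6 (out of 23 total residues).

A + B = {14, 16, 17, 18, 20, 21}


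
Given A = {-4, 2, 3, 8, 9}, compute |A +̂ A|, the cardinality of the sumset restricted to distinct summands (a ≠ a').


Restricted sumset: A +̂ A = {a + a' : a ∈ A, a' ∈ A, a ≠ a'}.
Equivalently, take A + A and drop any sum 2a that is achievable ONLY as a + a for a ∈ A (i.e. sums representable only with equal summands).
Enumerate pairs (a, a') with a < a' (symmetric, so each unordered pair gives one sum; this covers all a ≠ a'):
  -4 + 2 = -2
  -4 + 3 = -1
  -4 + 8 = 4
  -4 + 9 = 5
  2 + 3 = 5
  2 + 8 = 10
  2 + 9 = 11
  3 + 8 = 11
  3 + 9 = 12
  8 + 9 = 17
Collected distinct sums: {-2, -1, 4, 5, 10, 11, 12, 17}
|A +̂ A| = 8
(Reference bound: |A +̂ A| ≥ 2|A| - 3 for |A| ≥ 2, with |A| = 5 giving ≥ 7.)

|A +̂ A| = 8


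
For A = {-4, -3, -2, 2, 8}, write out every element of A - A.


A - A = {a - a' : a, a' ∈ A}.
Compute a - a' for each ordered pair (a, a'):
a = -4: -4--4=0, -4--3=-1, -4--2=-2, -4-2=-6, -4-8=-12
a = -3: -3--4=1, -3--3=0, -3--2=-1, -3-2=-5, -3-8=-11
a = -2: -2--4=2, -2--3=1, -2--2=0, -2-2=-4, -2-8=-10
a = 2: 2--4=6, 2--3=5, 2--2=4, 2-2=0, 2-8=-6
a = 8: 8--4=12, 8--3=11, 8--2=10, 8-2=6, 8-8=0
Collecting distinct values (and noting 0 appears from a-a):
A - A = {-12, -11, -10, -6, -5, -4, -2, -1, 0, 1, 2, 4, 5, 6, 10, 11, 12}
|A - A| = 17

A - A = {-12, -11, -10, -6, -5, -4, -2, -1, 0, 1, 2, 4, 5, 6, 10, 11, 12}


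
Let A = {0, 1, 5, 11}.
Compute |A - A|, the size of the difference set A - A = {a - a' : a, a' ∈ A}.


A - A = {a - a' : a, a' ∈ A}; |A| = 4.
Bounds: 2|A|-1 ≤ |A - A| ≤ |A|² - |A| + 1, i.e. 7 ≤ |A - A| ≤ 13.
Note: 0 ∈ A - A always (from a - a). The set is symmetric: if d ∈ A - A then -d ∈ A - A.
Enumerate nonzero differences d = a - a' with a > a' (then include -d):
Positive differences: {1, 4, 5, 6, 10, 11}
Full difference set: {0} ∪ (positive diffs) ∪ (negative diffs).
|A - A| = 1 + 2·6 = 13 (matches direct enumeration: 13).

|A - A| = 13


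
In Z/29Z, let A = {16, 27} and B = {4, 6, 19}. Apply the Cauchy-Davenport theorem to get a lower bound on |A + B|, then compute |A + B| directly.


Cauchy-Davenport: |A + B| ≥ min(p, |A| + |B| - 1) for A, B nonempty in Z/pZ.
|A| = 2, |B| = 3, p = 29.
CD lower bound = min(29, 2 + 3 - 1) = min(29, 4) = 4.
Compute A + B mod 29 directly:
a = 16: 16+4=20, 16+6=22, 16+19=6
a = 27: 27+4=2, 27+6=4, 27+19=17
A + B = {2, 4, 6, 17, 20, 22}, so |A + B| = 6.
Verify: 6 ≥ 4? Yes ✓.

CD lower bound = 4, actual |A + B| = 6.


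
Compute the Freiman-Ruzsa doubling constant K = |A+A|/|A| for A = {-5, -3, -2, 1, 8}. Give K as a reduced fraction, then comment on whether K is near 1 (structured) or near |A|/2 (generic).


|A| = 5.
Compute A + A by enumerating all 25 pairs.
A + A = {-10, -8, -7, -6, -5, -4, -2, -1, 2, 3, 5, 6, 9, 16}, so |A + A| = 14.
K = |A + A| / |A| = 14/5 (already in lowest terms) ≈ 2.8000.
Reference: AP of size 5 gives K = 9/5 ≈ 1.8000; a fully generic set of size 5 gives K ≈ 3.0000.

|A| = 5, |A + A| = 14, K = 14/5.


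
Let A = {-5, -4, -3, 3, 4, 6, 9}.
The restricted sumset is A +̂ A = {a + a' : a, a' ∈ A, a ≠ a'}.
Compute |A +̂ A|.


Restricted sumset: A +̂ A = {a + a' : a ∈ A, a' ∈ A, a ≠ a'}.
Equivalently, take A + A and drop any sum 2a that is achievable ONLY as a + a for a ∈ A (i.e. sums representable only with equal summands).
Enumerate pairs (a, a') with a < a' (symmetric, so each unordered pair gives one sum; this covers all a ≠ a'):
  -5 + -4 = -9
  -5 + -3 = -8
  -5 + 3 = -2
  -5 + 4 = -1
  -5 + 6 = 1
  -5 + 9 = 4
  -4 + -3 = -7
  -4 + 3 = -1
  -4 + 4 = 0
  -4 + 6 = 2
  -4 + 9 = 5
  -3 + 3 = 0
  -3 + 4 = 1
  -3 + 6 = 3
  -3 + 9 = 6
  3 + 4 = 7
  3 + 6 = 9
  3 + 9 = 12
  4 + 6 = 10
  4 + 9 = 13
  6 + 9 = 15
Collected distinct sums: {-9, -8, -7, -2, -1, 0, 1, 2, 3, 4, 5, 6, 7, 9, 10, 12, 13, 15}
|A +̂ A| = 18
(Reference bound: |A +̂ A| ≥ 2|A| - 3 for |A| ≥ 2, with |A| = 7 giving ≥ 11.)

|A +̂ A| = 18


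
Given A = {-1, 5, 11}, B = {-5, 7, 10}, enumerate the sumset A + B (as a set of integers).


A + B = {a + b : a ∈ A, b ∈ B}.
Enumerate all |A|·|B| = 3·3 = 9 pairs (a, b) and collect distinct sums.
a = -1: -1+-5=-6, -1+7=6, -1+10=9
a = 5: 5+-5=0, 5+7=12, 5+10=15
a = 11: 11+-5=6, 11+7=18, 11+10=21
Collecting distinct sums: A + B = {-6, 0, 6, 9, 12, 15, 18, 21}
|A + B| = 8

A + B = {-6, 0, 6, 9, 12, 15, 18, 21}


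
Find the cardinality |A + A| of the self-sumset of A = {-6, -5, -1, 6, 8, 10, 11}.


A + A = {a + a' : a, a' ∈ A}; |A| = 7.
General bounds: 2|A| - 1 ≤ |A + A| ≤ |A|(|A|+1)/2, i.e. 13 ≤ |A + A| ≤ 28.
Lower bound 2|A|-1 is attained iff A is an arithmetic progression.
Enumerate sums a + a' for a ≤ a' (symmetric, so this suffices):
a = -6: -6+-6=-12, -6+-5=-11, -6+-1=-7, -6+6=0, -6+8=2, -6+10=4, -6+11=5
a = -5: -5+-5=-10, -5+-1=-6, -5+6=1, -5+8=3, -5+10=5, -5+11=6
a = -1: -1+-1=-2, -1+6=5, -1+8=7, -1+10=9, -1+11=10
a = 6: 6+6=12, 6+8=14, 6+10=16, 6+11=17
a = 8: 8+8=16, 8+10=18, 8+11=19
a = 10: 10+10=20, 10+11=21
a = 11: 11+11=22
Distinct sums: {-12, -11, -10, -7, -6, -2, 0, 1, 2, 3, 4, 5, 6, 7, 9, 10, 12, 14, 16, 17, 18, 19, 20, 21, 22}
|A + A| = 25

|A + A| = 25


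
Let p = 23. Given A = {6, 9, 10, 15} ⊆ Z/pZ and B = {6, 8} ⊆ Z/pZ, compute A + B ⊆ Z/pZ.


Work in Z/23Z: reduce every sum a + b modulo 23.
Enumerate all 8 pairs:
a = 6: 6+6=12, 6+8=14
a = 9: 9+6=15, 9+8=17
a = 10: 10+6=16, 10+8=18
a = 15: 15+6=21, 15+8=0
Distinct residues collected: {0, 12, 14, 15, 16, 17, 18, 21}
|A + B| = 8 (out of 23 total residues).

A + B = {0, 12, 14, 15, 16, 17, 18, 21}


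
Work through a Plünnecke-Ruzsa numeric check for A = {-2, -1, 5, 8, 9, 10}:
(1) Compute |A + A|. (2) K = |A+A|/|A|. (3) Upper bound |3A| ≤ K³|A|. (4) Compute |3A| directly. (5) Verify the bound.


|A| = 6.
Step 1: Compute A + A by enumerating all 36 pairs.
A + A = {-4, -3, -2, 3, 4, 6, 7, 8, 9, 10, 13, 14, 15, 16, 17, 18, 19, 20}, so |A + A| = 18.
Step 2: Doubling constant K = |A + A|/|A| = 18/6 = 18/6 ≈ 3.0000.
Step 3: Plünnecke-Ruzsa gives |3A| ≤ K³·|A| = (3.0000)³ · 6 ≈ 162.0000.
Step 4: Compute 3A = A + A + A directly by enumerating all triples (a,b,c) ∈ A³; |3A| = 33.
Step 5: Check 33 ≤ 162.0000? Yes ✓.

K = 18/6, Plünnecke-Ruzsa bound K³|A| ≈ 162.0000, |3A| = 33, inequality holds.


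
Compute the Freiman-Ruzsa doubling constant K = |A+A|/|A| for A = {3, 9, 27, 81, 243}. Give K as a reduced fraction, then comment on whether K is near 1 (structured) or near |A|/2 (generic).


|A| = 5.
Compute A + A by enumerating all 25 pairs.
A + A = {6, 12, 18, 30, 36, 54, 84, 90, 108, 162, 246, 252, 270, 324, 486}, so |A + A| = 15.
K = |A + A| / |A| = 15/5 = 3/1 ≈ 3.0000.
Reference: AP of size 5 gives K = 9/5 ≈ 1.8000; a fully generic set of size 5 gives K ≈ 3.0000.

|A| = 5, |A + A| = 15, K = 15/5 = 3/1.


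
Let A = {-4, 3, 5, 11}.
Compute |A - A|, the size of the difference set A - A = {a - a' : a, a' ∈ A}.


A - A = {a - a' : a, a' ∈ A}; |A| = 4.
Bounds: 2|A|-1 ≤ |A - A| ≤ |A|² - |A| + 1, i.e. 7 ≤ |A - A| ≤ 13.
Note: 0 ∈ A - A always (from a - a). The set is symmetric: if d ∈ A - A then -d ∈ A - A.
Enumerate nonzero differences d = a - a' with a > a' (then include -d):
Positive differences: {2, 6, 7, 8, 9, 15}
Full difference set: {0} ∪ (positive diffs) ∪ (negative diffs).
|A - A| = 1 + 2·6 = 13 (matches direct enumeration: 13).

|A - A| = 13


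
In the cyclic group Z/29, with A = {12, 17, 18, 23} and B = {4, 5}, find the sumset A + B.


Work in Z/29Z: reduce every sum a + b modulo 29.
Enumerate all 8 pairs:
a = 12: 12+4=16, 12+5=17
a = 17: 17+4=21, 17+5=22
a = 18: 18+4=22, 18+5=23
a = 23: 23+4=27, 23+5=28
Distinct residues collected: {16, 17, 21, 22, 23, 27, 28}
|A + B| = 7 (out of 29 total residues).

A + B = {16, 17, 21, 22, 23, 27, 28}


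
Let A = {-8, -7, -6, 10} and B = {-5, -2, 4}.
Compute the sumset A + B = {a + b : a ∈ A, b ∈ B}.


A + B = {a + b : a ∈ A, b ∈ B}.
Enumerate all |A|·|B| = 4·3 = 12 pairs (a, b) and collect distinct sums.
a = -8: -8+-5=-13, -8+-2=-10, -8+4=-4
a = -7: -7+-5=-12, -7+-2=-9, -7+4=-3
a = -6: -6+-5=-11, -6+-2=-8, -6+4=-2
a = 10: 10+-5=5, 10+-2=8, 10+4=14
Collecting distinct sums: A + B = {-13, -12, -11, -10, -9, -8, -4, -3, -2, 5, 8, 14}
|A + B| = 12

A + B = {-13, -12, -11, -10, -9, -8, -4, -3, -2, 5, 8, 14}


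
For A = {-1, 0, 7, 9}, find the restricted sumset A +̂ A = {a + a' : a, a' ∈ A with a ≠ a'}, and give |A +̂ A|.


Restricted sumset: A +̂ A = {a + a' : a ∈ A, a' ∈ A, a ≠ a'}.
Equivalently, take A + A and drop any sum 2a that is achievable ONLY as a + a for a ∈ A (i.e. sums representable only with equal summands).
Enumerate pairs (a, a') with a < a' (symmetric, so each unordered pair gives one sum; this covers all a ≠ a'):
  -1 + 0 = -1
  -1 + 7 = 6
  -1 + 9 = 8
  0 + 7 = 7
  0 + 9 = 9
  7 + 9 = 16
Collected distinct sums: {-1, 6, 7, 8, 9, 16}
|A +̂ A| = 6
(Reference bound: |A +̂ A| ≥ 2|A| - 3 for |A| ≥ 2, with |A| = 4 giving ≥ 5.)

|A +̂ A| = 6


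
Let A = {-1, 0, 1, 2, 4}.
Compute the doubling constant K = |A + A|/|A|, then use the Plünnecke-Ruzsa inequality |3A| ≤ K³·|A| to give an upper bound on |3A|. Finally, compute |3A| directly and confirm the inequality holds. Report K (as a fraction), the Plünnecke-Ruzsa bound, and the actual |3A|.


|A| = 5.
Step 1: Compute A + A by enumerating all 25 pairs.
A + A = {-2, -1, 0, 1, 2, 3, 4, 5, 6, 8}, so |A + A| = 10.
Step 2: Doubling constant K = |A + A|/|A| = 10/5 = 10/5 ≈ 2.0000.
Step 3: Plünnecke-Ruzsa gives |3A| ≤ K³·|A| = (2.0000)³ · 5 ≈ 40.0000.
Step 4: Compute 3A = A + A + A directly by enumerating all triples (a,b,c) ∈ A³; |3A| = 15.
Step 5: Check 15 ≤ 40.0000? Yes ✓.

K = 10/5, Plünnecke-Ruzsa bound K³|A| ≈ 40.0000, |3A| = 15, inequality holds.


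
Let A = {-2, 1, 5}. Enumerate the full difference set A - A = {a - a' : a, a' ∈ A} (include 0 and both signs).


A - A = {a - a' : a, a' ∈ A}.
Compute a - a' for each ordered pair (a, a'):
a = -2: -2--2=0, -2-1=-3, -2-5=-7
a = 1: 1--2=3, 1-1=0, 1-5=-4
a = 5: 5--2=7, 5-1=4, 5-5=0
Collecting distinct values (and noting 0 appears from a-a):
A - A = {-7, -4, -3, 0, 3, 4, 7}
|A - A| = 7

A - A = {-7, -4, -3, 0, 3, 4, 7}


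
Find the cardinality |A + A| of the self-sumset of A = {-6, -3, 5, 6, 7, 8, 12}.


A + A = {a + a' : a, a' ∈ A}; |A| = 7.
General bounds: 2|A| - 1 ≤ |A + A| ≤ |A|(|A|+1)/2, i.e. 13 ≤ |A + A| ≤ 28.
Lower bound 2|A|-1 is attained iff A is an arithmetic progression.
Enumerate sums a + a' for a ≤ a' (symmetric, so this suffices):
a = -6: -6+-6=-12, -6+-3=-9, -6+5=-1, -6+6=0, -6+7=1, -6+8=2, -6+12=6
a = -3: -3+-3=-6, -3+5=2, -3+6=3, -3+7=4, -3+8=5, -3+12=9
a = 5: 5+5=10, 5+6=11, 5+7=12, 5+8=13, 5+12=17
a = 6: 6+6=12, 6+7=13, 6+8=14, 6+12=18
a = 7: 7+7=14, 7+8=15, 7+12=19
a = 8: 8+8=16, 8+12=20
a = 12: 12+12=24
Distinct sums: {-12, -9, -6, -1, 0, 1, 2, 3, 4, 5, 6, 9, 10, 11, 12, 13, 14, 15, 16, 17, 18, 19, 20, 24}
|A + A| = 24

|A + A| = 24


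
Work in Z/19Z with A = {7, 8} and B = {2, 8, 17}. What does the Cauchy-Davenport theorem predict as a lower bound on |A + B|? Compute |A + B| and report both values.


Cauchy-Davenport: |A + B| ≥ min(p, |A| + |B| - 1) for A, B nonempty in Z/pZ.
|A| = 2, |B| = 3, p = 19.
CD lower bound = min(19, 2 + 3 - 1) = min(19, 4) = 4.
Compute A + B mod 19 directly:
a = 7: 7+2=9, 7+8=15, 7+17=5
a = 8: 8+2=10, 8+8=16, 8+17=6
A + B = {5, 6, 9, 10, 15, 16}, so |A + B| = 6.
Verify: 6 ≥ 4? Yes ✓.

CD lower bound = 4, actual |A + B| = 6.


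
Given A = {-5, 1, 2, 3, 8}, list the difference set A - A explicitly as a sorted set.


A - A = {a - a' : a, a' ∈ A}.
Compute a - a' for each ordered pair (a, a'):
a = -5: -5--5=0, -5-1=-6, -5-2=-7, -5-3=-8, -5-8=-13
a = 1: 1--5=6, 1-1=0, 1-2=-1, 1-3=-2, 1-8=-7
a = 2: 2--5=7, 2-1=1, 2-2=0, 2-3=-1, 2-8=-6
a = 3: 3--5=8, 3-1=2, 3-2=1, 3-3=0, 3-8=-5
a = 8: 8--5=13, 8-1=7, 8-2=6, 8-3=5, 8-8=0
Collecting distinct values (and noting 0 appears from a-a):
A - A = {-13, -8, -7, -6, -5, -2, -1, 0, 1, 2, 5, 6, 7, 8, 13}
|A - A| = 15

A - A = {-13, -8, -7, -6, -5, -2, -1, 0, 1, 2, 5, 6, 7, 8, 13}


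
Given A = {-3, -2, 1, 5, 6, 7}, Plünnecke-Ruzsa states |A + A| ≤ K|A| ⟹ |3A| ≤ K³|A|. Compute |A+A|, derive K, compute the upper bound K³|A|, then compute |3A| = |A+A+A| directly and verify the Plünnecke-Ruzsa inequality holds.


|A| = 6.
Step 1: Compute A + A by enumerating all 36 pairs.
A + A = {-6, -5, -4, -2, -1, 2, 3, 4, 5, 6, 7, 8, 10, 11, 12, 13, 14}, so |A + A| = 17.
Step 2: Doubling constant K = |A + A|/|A| = 17/6 = 17/6 ≈ 2.8333.
Step 3: Plünnecke-Ruzsa gives |3A| ≤ K³·|A| = (2.8333)³ · 6 ≈ 136.4722.
Step 4: Compute 3A = A + A + A directly by enumerating all triples (a,b,c) ∈ A³; |3A| = 30.
Step 5: Check 30 ≤ 136.4722? Yes ✓.

K = 17/6, Plünnecke-Ruzsa bound K³|A| ≈ 136.4722, |3A| = 30, inequality holds.
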